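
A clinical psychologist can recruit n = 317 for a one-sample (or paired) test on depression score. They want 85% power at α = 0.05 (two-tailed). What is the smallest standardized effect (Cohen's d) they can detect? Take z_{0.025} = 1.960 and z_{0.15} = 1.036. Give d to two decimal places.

d_min ≈ 0.17

For a single sample (or paired design) of n = 317: d_min = (z_{α/2} + z_β)/√n.
z-sum = 1.960 + 1.036 = 2.996.
d_min = 2.996 / √317 = 2.996 / 17.804 = 0.168.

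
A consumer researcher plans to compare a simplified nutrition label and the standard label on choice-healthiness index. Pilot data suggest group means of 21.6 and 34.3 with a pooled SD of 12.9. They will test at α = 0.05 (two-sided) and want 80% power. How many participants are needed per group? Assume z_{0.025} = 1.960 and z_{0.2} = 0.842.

Cohen's d = |M₁ − M₂| / SD_pooled = |21.6 − 34.3| / 12.9 = 12.7 / 12.9 = 0.984.
For two independent groups with equal n: n = 2·((z_{α/2} + z_β) / d)².
z_{α/2} + z_β = 1.960 + 0.842 = 2.802.
n = 2 × (2.802 / 0.984)² = 2 × 2.848² = 2 × 8.11 = 16.2.
Round up to the next whole participant.

n = 17 per group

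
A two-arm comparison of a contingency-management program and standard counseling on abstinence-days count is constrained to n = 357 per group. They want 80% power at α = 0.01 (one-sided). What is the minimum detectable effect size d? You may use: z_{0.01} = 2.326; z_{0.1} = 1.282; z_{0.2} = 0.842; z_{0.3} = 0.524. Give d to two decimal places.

For two independent groups of n = 357 each: d_min = (z_{α} + z_β)·√(2/n).
z-sum = 2.326 + 0.842 = 3.168.
d_min = 3.168 × √(2/357) = 3.168 × 0.0748 = 0.237.

d_min ≈ 0.24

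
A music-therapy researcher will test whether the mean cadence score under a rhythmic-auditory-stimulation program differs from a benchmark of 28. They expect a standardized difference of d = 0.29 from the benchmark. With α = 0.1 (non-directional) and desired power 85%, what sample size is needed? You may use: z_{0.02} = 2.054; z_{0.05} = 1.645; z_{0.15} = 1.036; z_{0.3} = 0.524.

n = 86

For a one-sample test: n = ((z_{α/2} + z_β) / d)².
z_{α/2} + z_β = 1.645 + 1.036 = 2.681.
n = (2.681 / 0.29)² = 9.245² = 85.47.
Round up.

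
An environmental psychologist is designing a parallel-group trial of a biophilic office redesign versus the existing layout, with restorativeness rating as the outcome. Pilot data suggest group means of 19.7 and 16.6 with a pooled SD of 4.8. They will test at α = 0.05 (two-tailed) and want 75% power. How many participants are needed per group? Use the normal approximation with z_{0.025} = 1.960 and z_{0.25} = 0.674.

Cohen's d = |M₁ − M₂| / SD_pooled = |19.7 − 16.6| / 4.8 = 3.1 / 4.8 = 0.646.
For two independent groups with equal n: n = 2·((z_{α/2} + z_β) / d)².
z_{α/2} + z_β = 1.960 + 0.674 = 2.634.
n = 2 × (2.634 / 0.646)² = 2 × 4.077² = 2 × 16.63 = 33.3.
Round up to the next whole participant.

n = 34 per group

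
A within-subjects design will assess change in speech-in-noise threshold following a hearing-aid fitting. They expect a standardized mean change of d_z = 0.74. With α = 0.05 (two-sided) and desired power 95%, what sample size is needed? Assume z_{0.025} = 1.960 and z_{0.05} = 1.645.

For a paired (one-sample on differences) test: n = ((z_{α/2} + z_β) / d)².
z_{α/2} + z_β = 1.960 + 1.645 = 3.605.
n = (3.605 / 0.74)² = 4.872² = 23.73.
Round up.

n = 24 pairs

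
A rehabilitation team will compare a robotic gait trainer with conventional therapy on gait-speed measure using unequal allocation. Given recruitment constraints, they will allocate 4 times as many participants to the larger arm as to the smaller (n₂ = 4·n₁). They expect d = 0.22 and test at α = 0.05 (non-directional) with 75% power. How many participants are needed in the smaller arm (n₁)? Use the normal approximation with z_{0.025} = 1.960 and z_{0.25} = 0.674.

n₁ = 180

With allocation ratio k = n₂/n₁ = 4, Var(x̄₁−x̄₂) = σ²(1/n₁ + 1/(k·n₁)) = σ²·(k+1)/(k·n₁).
So n₁ = (1 + 1/k)·((z_{α/2} + z_β)/d)² = 1.250 × (2.634/0.22)².
n₁ = 1.250 × 143.35 = 179.2.
Round up: n₁ = 180, giving n₂ = 4 × 180 = 720.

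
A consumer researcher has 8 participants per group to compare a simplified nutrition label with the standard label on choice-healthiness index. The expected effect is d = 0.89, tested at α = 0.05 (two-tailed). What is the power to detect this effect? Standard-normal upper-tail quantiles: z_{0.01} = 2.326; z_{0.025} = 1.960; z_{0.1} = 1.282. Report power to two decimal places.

For two equal groups, power = Φ(d·√(n/2) − z_{α/2}).
d·√(n/2) = 0.89 × √(8/2) = 0.89 × 2.000 = 1.780.
z_β = 1.780 − 1.960 = -0.180.
Power = Φ(-0.180) = 0.429.

power ≈ 0.43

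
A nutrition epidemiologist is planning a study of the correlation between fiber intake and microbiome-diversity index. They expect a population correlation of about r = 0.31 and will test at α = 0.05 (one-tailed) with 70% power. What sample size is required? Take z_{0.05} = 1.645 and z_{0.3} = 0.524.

n = 49

Fisher's z: C = ½·ln((1+r)/(1−r)) = ½·ln(1.8986) = 0.3205.
n = ((z_{α} + z_β)/C)² + 3.
(1.645 + 0.524) / 0.3205 = 2.169 / 0.3205 = 6.768.
n = 6.768² + 3 = 45.80 + 3 = 48.8.
Round up.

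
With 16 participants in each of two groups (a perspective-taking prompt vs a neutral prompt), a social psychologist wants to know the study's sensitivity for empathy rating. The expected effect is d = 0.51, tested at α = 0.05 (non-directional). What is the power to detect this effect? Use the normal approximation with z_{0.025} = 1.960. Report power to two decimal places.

power ≈ 0.30

For two equal groups, power = Φ(d·√(n/2) − z_{α/2}).
d·√(n/2) = 0.51 × √(16/2) = 0.51 × 2.828 = 1.442.
z_β = 1.442 − 1.960 = -0.518.
Power = Φ(-0.518) = 0.302.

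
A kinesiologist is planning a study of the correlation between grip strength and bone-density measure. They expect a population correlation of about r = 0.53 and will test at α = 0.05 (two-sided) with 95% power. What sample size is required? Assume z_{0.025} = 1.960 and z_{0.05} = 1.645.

n = 41

Fisher's z: C = ½·ln((1+r)/(1−r)) = ½·ln(3.2553) = 0.5901.
n = ((z_{α/2} + z_β)/C)² + 3.
(1.960 + 1.645) / 0.5901 = 3.605 / 0.5901 = 6.109.
n = 6.109² + 3 = 37.32 + 3 = 40.3.
Round up.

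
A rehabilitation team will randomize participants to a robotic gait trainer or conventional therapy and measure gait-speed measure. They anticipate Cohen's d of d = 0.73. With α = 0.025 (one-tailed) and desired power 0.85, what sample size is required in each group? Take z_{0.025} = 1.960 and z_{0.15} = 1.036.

For two independent groups with equal n: n = 2·((z_{α} + z_β) / d)².
z_{α} + z_β = 1.960 + 1.036 = 2.996.
n = 2 × (2.996 / 0.73)² = 2 × 4.104² = 2 × 16.84 = 33.7.
Round up to the next whole participant.

n = 34 per group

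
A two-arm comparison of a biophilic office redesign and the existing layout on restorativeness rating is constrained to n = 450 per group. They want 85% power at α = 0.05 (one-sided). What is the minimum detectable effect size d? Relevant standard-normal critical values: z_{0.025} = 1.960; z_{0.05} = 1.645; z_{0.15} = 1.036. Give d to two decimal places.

For two independent groups of n = 450 each: d_min = (z_{α} + z_β)·√(2/n).
z-sum = 1.645 + 1.036 = 2.681.
d_min = 2.681 × √(2/450) = 2.681 × 0.0667 = 0.179.

d_min ≈ 0.18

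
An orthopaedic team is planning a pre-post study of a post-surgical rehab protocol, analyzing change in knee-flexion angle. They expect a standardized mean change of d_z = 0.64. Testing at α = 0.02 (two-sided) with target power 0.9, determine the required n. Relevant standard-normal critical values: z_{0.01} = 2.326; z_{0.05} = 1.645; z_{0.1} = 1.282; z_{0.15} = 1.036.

n = 32 pairs

For a paired (one-sample on differences) test: n = ((z_{α/2} + z_β) / d)².
z_{α/2} + z_β = 2.326 + 1.282 = 3.608.
n = (3.608 / 0.64)² = 5.638² = 31.78.
Round up.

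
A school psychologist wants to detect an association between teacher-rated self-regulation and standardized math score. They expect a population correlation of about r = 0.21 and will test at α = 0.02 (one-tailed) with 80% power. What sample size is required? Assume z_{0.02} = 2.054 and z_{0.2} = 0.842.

n = 188

Fisher's z: C = ½·ln((1+r)/(1−r)) = ½·ln(1.5316) = 0.2132.
n = ((z_{α} + z_β)/C)² + 3.
(2.054 + 0.842) / 0.2132 = 2.896 / 0.2132 = 13.583.
n = 13.583² + 3 = 184.51 + 3 = 187.5.
Round up.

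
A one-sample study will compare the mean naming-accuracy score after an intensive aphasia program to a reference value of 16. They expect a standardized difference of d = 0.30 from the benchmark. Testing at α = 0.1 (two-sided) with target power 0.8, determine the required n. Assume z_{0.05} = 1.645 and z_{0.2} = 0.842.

n = 69

For a one-sample test: n = ((z_{α/2} + z_β) / d)².
z_{α/2} + z_β = 1.645 + 0.842 = 2.487.
n = (2.487 / 0.30)² = 8.290² = 68.72.
Round up.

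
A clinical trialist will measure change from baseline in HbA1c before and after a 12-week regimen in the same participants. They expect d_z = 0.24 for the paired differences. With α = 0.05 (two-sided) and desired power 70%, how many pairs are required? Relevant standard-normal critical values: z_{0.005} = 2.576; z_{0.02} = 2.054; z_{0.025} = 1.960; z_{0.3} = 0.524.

n = 108 pairs

For a paired (one-sample on differences) test: n = ((z_{α/2} + z_β) / d)².
z_{α/2} + z_β = 1.960 + 0.524 = 2.484.
n = (2.484 / 0.24)² = 10.350² = 107.12.
Round up.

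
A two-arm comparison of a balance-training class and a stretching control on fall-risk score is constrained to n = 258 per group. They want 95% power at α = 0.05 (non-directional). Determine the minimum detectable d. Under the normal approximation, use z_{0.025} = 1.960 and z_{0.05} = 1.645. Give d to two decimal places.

d_min ≈ 0.32

For two independent groups of n = 258 each: d_min = (z_{α/2} + z_β)·√(2/n).
z-sum = 1.960 + 1.645 = 3.605.
d_min = 3.605 × √(2/258) = 3.605 × 0.0880 = 0.317.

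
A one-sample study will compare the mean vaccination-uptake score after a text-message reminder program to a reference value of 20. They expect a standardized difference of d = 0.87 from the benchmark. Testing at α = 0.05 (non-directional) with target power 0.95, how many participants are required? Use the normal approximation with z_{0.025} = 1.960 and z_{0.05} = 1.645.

n = 18

For a one-sample test: n = ((z_{α/2} + z_β) / d)².
z_{α/2} + z_β = 1.960 + 1.645 = 3.605.
n = (3.605 / 0.87)² = 4.144² = 17.17.
Round up.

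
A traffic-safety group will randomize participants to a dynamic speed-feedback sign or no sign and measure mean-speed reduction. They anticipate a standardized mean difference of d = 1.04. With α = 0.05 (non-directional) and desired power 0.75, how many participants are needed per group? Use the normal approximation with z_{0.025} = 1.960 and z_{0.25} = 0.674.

n = 13 per group

For two independent groups with equal n: n = 2·((z_{α/2} + z_β) / d)².
z_{α/2} + z_β = 1.960 + 0.674 = 2.634.
n = 2 × (2.634 / 1.04)² = 2 × 2.533² = 2 × 6.41 = 12.8.
Round up to the next whole participant.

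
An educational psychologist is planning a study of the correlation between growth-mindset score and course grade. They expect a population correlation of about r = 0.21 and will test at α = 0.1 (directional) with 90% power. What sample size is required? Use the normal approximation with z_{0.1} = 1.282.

n = 148

Fisher's z: C = ½·ln((1+r)/(1−r)) = ½·ln(1.5316) = 0.2132.
n = ((z_{α} + z_β)/C)² + 3.
(1.282 + 1.282) / 0.2132 = 2.564 / 0.2132 = 12.026.
n = 12.026² + 3 = 144.63 + 3 = 147.6.
Round up.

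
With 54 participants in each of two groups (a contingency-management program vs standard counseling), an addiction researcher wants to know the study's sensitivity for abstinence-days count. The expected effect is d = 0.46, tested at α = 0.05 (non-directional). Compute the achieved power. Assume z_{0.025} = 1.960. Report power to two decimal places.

power ≈ 0.67

For two equal groups, power = Φ(d·√(n/2) − z_{α/2}).
d·√(n/2) = 0.46 × √(54/2) = 0.46 × 5.196 = 2.390.
z_β = 2.390 − 1.960 = 0.430.
Power = Φ(0.430) = 0.666.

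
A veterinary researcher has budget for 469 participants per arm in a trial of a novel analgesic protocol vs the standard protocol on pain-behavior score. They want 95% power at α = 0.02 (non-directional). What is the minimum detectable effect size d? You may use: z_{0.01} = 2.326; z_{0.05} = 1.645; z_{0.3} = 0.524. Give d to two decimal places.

For two independent groups of n = 469 each: d_min = (z_{α/2} + z_β)·√(2/n).
z-sum = 2.326 + 1.645 = 3.971.
d_min = 3.971 × √(2/469) = 3.971 × 0.0653 = 0.259.

d_min ≈ 0.26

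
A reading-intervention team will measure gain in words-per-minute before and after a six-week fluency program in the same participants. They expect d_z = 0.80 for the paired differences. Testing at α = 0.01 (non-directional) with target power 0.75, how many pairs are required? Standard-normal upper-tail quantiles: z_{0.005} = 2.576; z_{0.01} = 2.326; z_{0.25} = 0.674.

For a paired (one-sample on differences) test: n = ((z_{α/2} + z_β) / d)².
z_{α/2} + z_β = 2.576 + 0.674 = 3.250.
n = (3.250 / 0.80)² = 4.062² = 16.50.
Round up.

n = 17 pairs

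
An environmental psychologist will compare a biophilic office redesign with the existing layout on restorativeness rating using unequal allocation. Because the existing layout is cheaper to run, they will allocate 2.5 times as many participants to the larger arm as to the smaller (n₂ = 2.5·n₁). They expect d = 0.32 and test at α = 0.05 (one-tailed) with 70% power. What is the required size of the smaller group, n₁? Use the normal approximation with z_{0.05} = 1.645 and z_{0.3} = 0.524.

n₁ = 65

With allocation ratio k = n₂/n₁ = 2.5, Var(x̄₁−x̄₂) = σ²(1/n₁ + 1/(k·n₁)) = σ²·(k+1)/(k·n₁).
So n₁ = (1 + 1/k)·((z_{α} + z_β)/d)² = 1.400 × (2.169/0.32)².
n₁ = 1.400 × 45.94 = 64.3.
Round up: n₁ = 65, giving n₂ = ⌈2.5 × 65⌉ = ⌈162.5⌉ = 163.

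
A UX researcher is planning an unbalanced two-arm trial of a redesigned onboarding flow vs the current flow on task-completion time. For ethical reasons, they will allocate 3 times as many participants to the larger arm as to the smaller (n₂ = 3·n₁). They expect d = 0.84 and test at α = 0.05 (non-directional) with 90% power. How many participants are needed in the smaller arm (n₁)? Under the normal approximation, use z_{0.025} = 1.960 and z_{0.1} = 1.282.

With allocation ratio k = n₂/n₁ = 3, Var(x̄₁−x̄₂) = σ²(1/n₁ + 1/(k·n₁)) = σ²·(k+1)/(k·n₁).
So n₁ = (1 + 1/k)·((z_{α/2} + z_β)/d)² = 1.333 × (3.242/0.84)².
n₁ = 1.333 × 14.90 = 19.9.
Round up: n₁ = 20, giving n₂ = 3 × 20 = 60.

n₁ = 20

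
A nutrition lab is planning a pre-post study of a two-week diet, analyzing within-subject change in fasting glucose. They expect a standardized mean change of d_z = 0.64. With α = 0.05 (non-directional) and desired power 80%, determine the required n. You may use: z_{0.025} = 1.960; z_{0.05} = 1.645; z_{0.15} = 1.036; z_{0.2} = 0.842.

For a paired (one-sample on differences) test: n = ((z_{α/2} + z_β) / d)².
z_{α/2} + z_β = 1.960 + 0.842 = 2.802.
n = (2.802 / 0.64)² = 4.378² = 19.17.
Round up.

n = 20 pairs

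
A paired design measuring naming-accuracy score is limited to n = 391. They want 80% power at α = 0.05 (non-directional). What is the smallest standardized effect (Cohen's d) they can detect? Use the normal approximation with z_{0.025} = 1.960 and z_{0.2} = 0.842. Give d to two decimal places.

For a single sample (or paired design) of n = 391: d_min = (z_{α/2} + z_β)/√n.
z-sum = 1.960 + 0.842 = 2.802.
d_min = 2.802 / √391 = 2.802 / 19.774 = 0.142.

d_min ≈ 0.14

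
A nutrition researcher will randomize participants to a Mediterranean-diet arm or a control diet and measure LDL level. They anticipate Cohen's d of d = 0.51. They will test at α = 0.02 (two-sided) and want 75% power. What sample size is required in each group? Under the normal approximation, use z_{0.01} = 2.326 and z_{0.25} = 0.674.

For two independent groups with equal n: n = 2·((z_{α/2} + z_β) / d)².
z_{α/2} + z_β = 2.326 + 0.674 = 3.000.
n = 2 × (3.000 / 0.51)² = 2 × 5.882² = 2 × 34.60 = 69.2.
Round up to the next whole participant.

n = 70 per group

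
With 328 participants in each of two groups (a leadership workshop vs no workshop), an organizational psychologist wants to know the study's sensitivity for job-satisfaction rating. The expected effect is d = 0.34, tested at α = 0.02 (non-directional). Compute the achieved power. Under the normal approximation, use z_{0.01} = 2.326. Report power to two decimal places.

power ≈ 0.98

For two equal groups, power = Φ(d·√(n/2) − z_{α/2}).
d·√(n/2) = 0.34 × √(328/2) = 0.34 × 12.806 = 4.354.
z_β = 4.354 − 2.326 = 2.028.
Power = Φ(2.028) = 0.979.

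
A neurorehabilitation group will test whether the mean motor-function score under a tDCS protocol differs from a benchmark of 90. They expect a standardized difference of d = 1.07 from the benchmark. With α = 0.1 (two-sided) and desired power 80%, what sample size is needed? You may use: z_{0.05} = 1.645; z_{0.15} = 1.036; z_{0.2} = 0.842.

n = 6

For a one-sample test: n = ((z_{α/2} + z_β) / d)².
z_{α/2} + z_β = 1.645 + 0.842 = 2.487.
n = (2.487 / 1.07)² = 2.324² = 5.40.
Round up.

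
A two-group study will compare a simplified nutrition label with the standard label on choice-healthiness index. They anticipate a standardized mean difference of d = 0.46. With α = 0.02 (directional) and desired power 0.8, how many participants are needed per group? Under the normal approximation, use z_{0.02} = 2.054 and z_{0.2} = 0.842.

For two independent groups with equal n: n = 2·((z_{α} + z_β) / d)².
z_{α} + z_β = 2.054 + 0.842 = 2.896.
n = 2 × (2.896 / 0.46)² = 2 × 6.296² = 2 × 39.64 = 79.3.
Round up to the next whole participant.

n = 80 per group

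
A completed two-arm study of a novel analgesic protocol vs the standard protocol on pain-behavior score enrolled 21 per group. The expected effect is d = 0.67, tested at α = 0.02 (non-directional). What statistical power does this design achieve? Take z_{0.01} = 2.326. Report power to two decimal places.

power ≈ 0.44

For two equal groups, power = Φ(d·√(n/2) − z_{α/2}).
d·√(n/2) = 0.67 × √(21/2) = 0.67 × 3.240 = 2.171.
z_β = 2.171 − 2.326 = -0.155.
Power = Φ(-0.155) = 0.438.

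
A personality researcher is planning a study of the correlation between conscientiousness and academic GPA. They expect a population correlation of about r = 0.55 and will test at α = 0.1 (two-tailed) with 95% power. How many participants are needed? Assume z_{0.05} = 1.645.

n = 32

Fisher's z: C = ½·ln((1+r)/(1−r)) = ½·ln(3.4444) = 0.6184.
n = ((z_{α/2} + z_β)/C)² + 3.
(1.645 + 1.645) / 0.6184 = 3.290 / 0.6184 = 5.320.
n = 5.320² + 3 = 28.30 + 3 = 31.3.
Round up.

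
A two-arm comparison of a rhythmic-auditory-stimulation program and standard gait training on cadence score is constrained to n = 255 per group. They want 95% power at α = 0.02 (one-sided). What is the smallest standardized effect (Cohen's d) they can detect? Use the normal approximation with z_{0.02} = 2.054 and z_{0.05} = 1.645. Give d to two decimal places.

d_min ≈ 0.33

For two independent groups of n = 255 each: d_min = (z_{α} + z_β)·√(2/n).
z-sum = 2.054 + 1.645 = 3.699.
d_min = 3.699 × √(2/255) = 3.699 × 0.0886 = 0.328.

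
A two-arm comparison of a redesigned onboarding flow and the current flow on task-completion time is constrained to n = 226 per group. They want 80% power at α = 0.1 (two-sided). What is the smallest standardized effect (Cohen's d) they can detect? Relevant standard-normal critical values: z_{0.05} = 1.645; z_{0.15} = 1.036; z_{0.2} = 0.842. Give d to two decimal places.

For two independent groups of n = 226 each: d_min = (z_{α/2} + z_β)·√(2/n).
z-sum = 1.645 + 0.842 = 2.487.
d_min = 2.487 × √(2/226) = 2.487 × 0.0941 = 0.234.

d_min ≈ 0.23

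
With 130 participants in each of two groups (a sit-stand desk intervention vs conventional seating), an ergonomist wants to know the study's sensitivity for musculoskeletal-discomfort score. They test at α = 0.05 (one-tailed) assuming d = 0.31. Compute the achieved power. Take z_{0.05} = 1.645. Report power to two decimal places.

For two equal groups, power = Φ(d·√(n/2) − z_{α}).
d·√(n/2) = 0.31 × √(130/2) = 0.31 × 8.062 = 2.499.
z_β = 2.499 − 1.645 = 0.854.
Power = Φ(0.854) = 0.804.

power ≈ 0.80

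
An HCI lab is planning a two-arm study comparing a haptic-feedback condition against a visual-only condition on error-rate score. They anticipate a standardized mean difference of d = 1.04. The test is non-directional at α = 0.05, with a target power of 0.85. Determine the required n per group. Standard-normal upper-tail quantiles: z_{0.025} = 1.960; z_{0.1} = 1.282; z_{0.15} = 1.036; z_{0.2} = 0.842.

For two independent groups with equal n: n = 2·((z_{α/2} + z_β) / d)².
z_{α/2} + z_β = 1.960 + 1.036 = 2.996.
n = 2 × (2.996 / 1.04)² = 2 × 2.881² = 2 × 8.30 = 16.6.
Round up to the next whole participant.

n = 17 per group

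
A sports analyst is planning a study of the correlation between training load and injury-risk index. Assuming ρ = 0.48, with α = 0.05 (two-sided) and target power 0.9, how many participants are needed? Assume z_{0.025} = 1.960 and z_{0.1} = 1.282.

n = 42

Fisher's z: C = ½·ln((1+r)/(1−r)) = ½·ln(2.8462) = 0.5230.
n = ((z_{α/2} + z_β)/C)² + 3.
(1.960 + 1.282) / 0.5230 = 3.242 / 0.5230 = 6.199.
n = 6.199² + 3 = 38.43 + 3 = 41.4.
Round up.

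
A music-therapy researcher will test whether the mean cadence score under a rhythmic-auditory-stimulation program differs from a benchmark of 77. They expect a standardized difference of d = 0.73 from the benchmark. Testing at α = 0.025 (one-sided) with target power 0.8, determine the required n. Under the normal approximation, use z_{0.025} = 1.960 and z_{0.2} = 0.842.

n = 15

For a one-sample test: n = ((z_{α} + z_β) / d)².
z_{α} + z_β = 1.960 + 0.842 = 2.802.
n = (2.802 / 0.73)² = 3.838² = 14.73.
Round up.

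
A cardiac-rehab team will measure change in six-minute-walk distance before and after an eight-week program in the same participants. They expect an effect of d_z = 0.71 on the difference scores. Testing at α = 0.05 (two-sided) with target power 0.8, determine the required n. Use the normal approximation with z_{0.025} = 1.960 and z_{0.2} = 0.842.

n = 16 pairs

For a paired (one-sample on differences) test: n = ((z_{α/2} + z_β) / d)².
z_{α/2} + z_β = 1.960 + 0.842 = 2.802.
n = (2.802 / 0.71)² = 3.946² = 15.57.
Round up.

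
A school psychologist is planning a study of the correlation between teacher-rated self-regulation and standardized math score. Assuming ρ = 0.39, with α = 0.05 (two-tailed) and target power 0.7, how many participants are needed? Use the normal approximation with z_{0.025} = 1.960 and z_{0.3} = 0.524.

Fisher's z: C = ½·ln((1+r)/(1−r)) = ½·ln(2.2787) = 0.4118.
n = ((z_{α/2} + z_β)/C)² + 3.
(1.960 + 0.524) / 0.4118 = 2.484 / 0.4118 = 6.032.
n = 6.032² + 3 = 36.39 + 3 = 39.4.
Round up.

n = 40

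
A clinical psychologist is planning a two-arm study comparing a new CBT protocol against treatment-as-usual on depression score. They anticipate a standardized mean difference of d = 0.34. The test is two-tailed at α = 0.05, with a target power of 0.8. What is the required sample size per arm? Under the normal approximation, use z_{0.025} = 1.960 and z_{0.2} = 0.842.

n = 136 per group

For two independent groups with equal n: n = 2·((z_{α/2} + z_β) / d)².
z_{α/2} + z_β = 1.960 + 0.842 = 2.802.
n = 2 × (2.802 / 0.34)² = 2 × 8.241² = 2 × 67.92 = 135.8.
Round up to the next whole participant.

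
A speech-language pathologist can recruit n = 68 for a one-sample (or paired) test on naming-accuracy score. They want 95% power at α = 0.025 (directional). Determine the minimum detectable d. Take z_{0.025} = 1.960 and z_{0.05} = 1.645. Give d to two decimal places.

For a single sample (or paired design) of n = 68: d_min = (z_{α} + z_β)/√n.
z-sum = 1.960 + 1.645 = 3.605.
d_min = 3.605 / √68 = 3.605 / 8.246 = 0.437.

d_min ≈ 0.44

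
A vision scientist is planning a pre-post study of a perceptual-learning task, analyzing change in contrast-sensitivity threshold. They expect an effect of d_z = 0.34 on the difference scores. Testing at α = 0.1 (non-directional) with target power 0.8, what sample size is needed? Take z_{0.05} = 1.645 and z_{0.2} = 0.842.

n = 54 pairs

For a paired (one-sample on differences) test: n = ((z_{α/2} + z_β) / d)².
z_{α/2} + z_β = 1.645 + 0.842 = 2.487.
n = (2.487 / 0.34)² = 7.315² = 53.50.
Round up.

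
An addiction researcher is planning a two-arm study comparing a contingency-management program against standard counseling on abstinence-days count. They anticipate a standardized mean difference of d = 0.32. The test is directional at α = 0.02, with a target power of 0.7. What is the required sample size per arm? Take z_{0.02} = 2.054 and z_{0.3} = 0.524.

For two independent groups with equal n: n = 2·((z_{α} + z_β) / d)².
z_{α} + z_β = 2.054 + 0.524 = 2.578.
n = 2 × (2.578 / 0.32)² = 2 × 8.056² = 2 × 64.90 = 129.8.
Round up to the next whole participant.

n = 130 per group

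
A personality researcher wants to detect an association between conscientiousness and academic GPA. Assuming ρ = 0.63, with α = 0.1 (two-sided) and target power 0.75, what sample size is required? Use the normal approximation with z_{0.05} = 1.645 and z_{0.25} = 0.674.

Fisher's z: C = ½·ln((1+r)/(1−r)) = ½·ln(4.4054) = 0.7414.
n = ((z_{α/2} + z_β)/C)² + 3.
(1.645 + 0.674) / 0.7414 = 2.319 / 0.7414 = 3.128.
n = 3.128² + 3 = 9.78 + 3 = 12.8.
Round up.

n = 13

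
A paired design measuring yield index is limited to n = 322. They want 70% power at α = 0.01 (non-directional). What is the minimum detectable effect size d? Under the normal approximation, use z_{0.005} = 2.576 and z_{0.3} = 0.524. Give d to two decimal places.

For a single sample (or paired design) of n = 322: d_min = (z_{α/2} + z_β)/√n.
z-sum = 2.576 + 0.524 = 3.100.
d_min = 3.100 / √322 = 3.100 / 17.944 = 0.173.

d_min ≈ 0.17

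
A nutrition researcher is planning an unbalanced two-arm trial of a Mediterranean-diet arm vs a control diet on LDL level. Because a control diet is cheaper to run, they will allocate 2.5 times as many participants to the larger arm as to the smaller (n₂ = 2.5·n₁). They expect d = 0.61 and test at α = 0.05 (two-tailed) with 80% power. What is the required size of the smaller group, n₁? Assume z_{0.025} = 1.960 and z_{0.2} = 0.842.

With allocation ratio k = n₂/n₁ = 2.5, Var(x̄₁−x̄₂) = σ²(1/n₁ + 1/(k·n₁)) = σ²·(k+1)/(k·n₁).
So n₁ = (1 + 1/k)·((z_{α/2} + z_β)/d)² = 1.400 × (2.802/0.61)².
n₁ = 1.400 × 21.10 = 29.5.
Round up: n₁ = 30, giving n₂ = 2.5 × 30 = 75.

n₁ = 30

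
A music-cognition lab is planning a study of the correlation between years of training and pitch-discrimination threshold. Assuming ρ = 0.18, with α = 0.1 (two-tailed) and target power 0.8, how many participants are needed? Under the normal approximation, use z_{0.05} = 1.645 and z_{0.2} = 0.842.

n = 190

Fisher's z: C = ½·ln((1+r)/(1−r)) = ½·ln(1.4390) = 0.1820.
n = ((z_{α/2} + z_β)/C)² + 3.
(1.645 + 0.842) / 0.1820 = 2.487 / 0.1820 = 13.665.
n = 13.665² + 3 = 186.73 + 3 = 189.7.
Round up.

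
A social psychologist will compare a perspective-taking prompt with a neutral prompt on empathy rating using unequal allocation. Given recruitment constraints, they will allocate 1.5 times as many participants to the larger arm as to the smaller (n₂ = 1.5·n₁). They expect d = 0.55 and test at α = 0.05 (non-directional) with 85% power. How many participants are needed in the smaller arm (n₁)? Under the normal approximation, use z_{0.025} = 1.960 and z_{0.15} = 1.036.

n₁ = 50

With allocation ratio k = n₂/n₁ = 1.5, Var(x̄₁−x̄₂) = σ²(1/n₁ + 1/(k·n₁)) = σ²·(k+1)/(k·n₁).
So n₁ = (1 + 1/k)·((z_{α/2} + z_β)/d)² = 1.667 × (2.996/0.55)².
n₁ = 1.667 × 29.67 = 49.5.
Round up: n₁ = 50, giving n₂ = 1.5 × 50 = 75.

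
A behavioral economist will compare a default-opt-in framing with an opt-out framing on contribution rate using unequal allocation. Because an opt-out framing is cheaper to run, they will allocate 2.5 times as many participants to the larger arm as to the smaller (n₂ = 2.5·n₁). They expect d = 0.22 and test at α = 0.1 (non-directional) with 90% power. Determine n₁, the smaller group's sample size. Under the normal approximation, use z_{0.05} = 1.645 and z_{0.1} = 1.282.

n₁ = 248

With allocation ratio k = n₂/n₁ = 2.5, Var(x̄₁−x̄₂) = σ²(1/n₁ + 1/(k·n₁)) = σ²·(k+1)/(k·n₁).
So n₁ = (1 + 1/k)·((z_{α/2} + z_β)/d)² = 1.400 × (2.927/0.22)².
n₁ = 1.400 × 177.01 = 247.8.
Round up: n₁ = 248, giving n₂ = 2.5 × 248 = 620.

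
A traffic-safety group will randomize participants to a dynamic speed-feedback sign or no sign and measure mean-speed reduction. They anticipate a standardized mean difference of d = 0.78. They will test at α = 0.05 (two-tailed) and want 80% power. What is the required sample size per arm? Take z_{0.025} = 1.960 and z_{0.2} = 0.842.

For two independent groups with equal n: n = 2·((z_{α/2} + z_β) / d)².
z_{α/2} + z_β = 1.960 + 0.842 = 2.802.
n = 2 × (2.802 / 0.78)² = 2 × 3.592² = 2 × 12.90 = 25.8.
Round up to the next whole participant.

n = 26 per group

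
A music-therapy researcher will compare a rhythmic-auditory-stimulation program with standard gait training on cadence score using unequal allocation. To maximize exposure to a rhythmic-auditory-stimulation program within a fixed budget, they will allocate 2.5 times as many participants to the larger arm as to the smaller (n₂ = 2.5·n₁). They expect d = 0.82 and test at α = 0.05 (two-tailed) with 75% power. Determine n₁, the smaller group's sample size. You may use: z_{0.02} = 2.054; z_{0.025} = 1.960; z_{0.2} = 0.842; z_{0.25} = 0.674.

With allocation ratio k = n₂/n₁ = 2.5, Var(x̄₁−x̄₂) = σ²(1/n₁ + 1/(k·n₁)) = σ²·(k+1)/(k·n₁).
So n₁ = (1 + 1/k)·((z_{α/2} + z_β)/d)² = 1.400 × (2.634/0.82)².
n₁ = 1.400 × 10.32 = 14.4.
Round up: n₁ = 15, giving n₂ = ⌈2.5 × 15⌉ = ⌈37.5⌉ = 38.

n₁ = 15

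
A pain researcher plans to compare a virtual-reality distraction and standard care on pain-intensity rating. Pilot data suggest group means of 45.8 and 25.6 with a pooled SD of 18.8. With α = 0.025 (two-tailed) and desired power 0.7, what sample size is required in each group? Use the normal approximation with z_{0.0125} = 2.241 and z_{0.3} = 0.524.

Cohen's d = |M₁ − M₂| / SD_pooled = |45.8 − 25.6| / 18.8 = 20.2 / 18.8 = 1.074.
For two independent groups with equal n: n = 2·((z_{α/2} + z_β) / d)².
z_{α/2} + z_β = 2.241 + 0.524 = 2.765.
n = 2 × (2.765 / 1.074)² = 2 × 2.574² = 2 × 6.63 = 13.3.
Round up to the next whole participant.

n = 14 per group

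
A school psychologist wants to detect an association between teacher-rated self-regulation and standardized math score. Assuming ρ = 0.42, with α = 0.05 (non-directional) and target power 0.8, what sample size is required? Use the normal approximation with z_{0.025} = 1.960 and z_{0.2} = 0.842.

n = 43

Fisher's z: C = ½·ln((1+r)/(1−r)) = ½·ln(2.4483) = 0.4477.
n = ((z_{α/2} + z_β)/C)² + 3.
(1.960 + 0.842) / 0.4477 = 2.802 / 0.4477 = 6.259.
n = 6.259² + 3 = 39.17 + 3 = 42.2.
Round up.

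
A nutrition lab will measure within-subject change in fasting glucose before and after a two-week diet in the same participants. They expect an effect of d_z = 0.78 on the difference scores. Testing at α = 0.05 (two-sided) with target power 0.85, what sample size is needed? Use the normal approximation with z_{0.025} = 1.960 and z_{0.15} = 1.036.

For a paired (one-sample on differences) test: n = ((z_{α/2} + z_β) / d)².
z_{α/2} + z_β = 1.960 + 1.036 = 2.996.
n = (2.996 / 0.78)² = 3.841² = 14.75.
Round up.

n = 15 pairs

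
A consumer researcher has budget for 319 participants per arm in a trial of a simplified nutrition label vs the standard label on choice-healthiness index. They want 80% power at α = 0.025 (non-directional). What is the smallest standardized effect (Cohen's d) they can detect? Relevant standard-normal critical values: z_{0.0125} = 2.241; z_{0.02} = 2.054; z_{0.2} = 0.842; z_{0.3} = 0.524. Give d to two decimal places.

For two independent groups of n = 319 each: d_min = (z_{α/2} + z_β)·√(2/n).
z-sum = 2.241 + 0.842 = 3.083.
d_min = 3.083 × √(2/319) = 3.083 × 0.0792 = 0.244.

d_min ≈ 0.24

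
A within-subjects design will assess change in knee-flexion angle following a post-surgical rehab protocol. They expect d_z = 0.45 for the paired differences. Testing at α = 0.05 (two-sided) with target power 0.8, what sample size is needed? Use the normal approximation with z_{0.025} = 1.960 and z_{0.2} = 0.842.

For a paired (one-sample on differences) test: n = ((z_{α/2} + z_β) / d)².
z_{α/2} + z_β = 1.960 + 0.842 = 2.802.
n = (2.802 / 0.45)² = 6.227² = 38.77.
Round up.

n = 39 pairs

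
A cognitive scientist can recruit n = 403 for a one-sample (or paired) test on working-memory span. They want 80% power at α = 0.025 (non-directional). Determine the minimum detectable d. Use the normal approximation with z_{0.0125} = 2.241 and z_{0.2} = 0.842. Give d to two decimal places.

d_min ≈ 0.15

For a single sample (or paired design) of n = 403: d_min = (z_{α/2} + z_β)/√n.
z-sum = 2.241 + 0.842 = 3.083.
d_min = 3.083 / √403 = 3.083 / 20.075 = 0.154.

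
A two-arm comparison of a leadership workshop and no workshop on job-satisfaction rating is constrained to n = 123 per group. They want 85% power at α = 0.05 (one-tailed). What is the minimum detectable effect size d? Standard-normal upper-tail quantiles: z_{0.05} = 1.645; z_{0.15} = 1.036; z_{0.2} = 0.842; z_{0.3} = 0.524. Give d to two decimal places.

d_min ≈ 0.34

For two independent groups of n = 123 each: d_min = (z_{α} + z_β)·√(2/n).
z-sum = 1.645 + 1.036 = 2.681.
d_min = 2.681 × √(2/123) = 2.681 × 0.1275 = 0.342.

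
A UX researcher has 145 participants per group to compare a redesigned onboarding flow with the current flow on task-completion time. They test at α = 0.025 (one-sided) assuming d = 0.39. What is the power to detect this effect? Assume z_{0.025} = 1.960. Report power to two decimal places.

For two equal groups, power = Φ(d·√(n/2) − z_{α}).
d·√(n/2) = 0.39 × √(145/2) = 0.39 × 8.515 = 3.321.
z_β = 3.321 − 1.960 = 1.361.
Power = Φ(1.361) = 0.913.

power ≈ 0.91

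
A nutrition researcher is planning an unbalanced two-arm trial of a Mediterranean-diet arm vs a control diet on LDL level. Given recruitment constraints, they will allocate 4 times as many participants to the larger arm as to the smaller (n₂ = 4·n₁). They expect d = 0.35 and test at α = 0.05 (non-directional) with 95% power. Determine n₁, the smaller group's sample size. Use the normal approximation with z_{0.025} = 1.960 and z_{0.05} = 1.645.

n₁ = 133

With allocation ratio k = n₂/n₁ = 4, Var(x̄₁−x̄₂) = σ²(1/n₁ + 1/(k·n₁)) = σ²·(k+1)/(k·n₁).
So n₁ = (1 + 1/k)·((z_{α/2} + z_β)/d)² = 1.250 × (3.605/0.35)².
n₁ = 1.250 × 106.09 = 132.6.
Round up: n₁ = 133, giving n₂ = 4 × 133 = 532.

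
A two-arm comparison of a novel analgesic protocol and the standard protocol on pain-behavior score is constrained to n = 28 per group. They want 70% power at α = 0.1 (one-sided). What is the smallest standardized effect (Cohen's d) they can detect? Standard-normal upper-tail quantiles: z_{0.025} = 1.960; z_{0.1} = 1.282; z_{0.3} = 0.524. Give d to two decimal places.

For two independent groups of n = 28 each: d_min = (z_{α} + z_β)·√(2/n).
z-sum = 1.282 + 0.524 = 1.806.
d_min = 1.806 × √(2/28) = 1.806 × 0.2673 = 0.483.

d_min ≈ 0.48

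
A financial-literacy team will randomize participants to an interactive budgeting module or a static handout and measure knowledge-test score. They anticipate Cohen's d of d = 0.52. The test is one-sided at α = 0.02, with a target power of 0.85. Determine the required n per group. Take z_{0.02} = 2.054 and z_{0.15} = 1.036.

For two independent groups with equal n: n = 2·((z_{α} + z_β) / d)².
z_{α} + z_β = 2.054 + 1.036 = 3.090.
n = 2 × (3.090 / 0.52)² = 2 × 5.942² = 2 × 35.31 = 70.6.
Round up to the next whole participant.

n = 71 per group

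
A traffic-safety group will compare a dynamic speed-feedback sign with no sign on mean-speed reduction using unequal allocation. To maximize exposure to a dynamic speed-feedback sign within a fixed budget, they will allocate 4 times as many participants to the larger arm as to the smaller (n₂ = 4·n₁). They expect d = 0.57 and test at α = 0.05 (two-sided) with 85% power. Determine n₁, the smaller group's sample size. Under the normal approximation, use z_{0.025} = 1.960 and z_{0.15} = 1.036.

n₁ = 35

With allocation ratio k = n₂/n₁ = 4, Var(x̄₁−x̄₂) = σ²(1/n₁ + 1/(k·n₁)) = σ²·(k+1)/(k·n₁).
So n₁ = (1 + 1/k)·((z_{α/2} + z_β)/d)² = 1.250 × (2.996/0.57)².
n₁ = 1.250 × 27.63 = 34.5.
Round up: n₁ = 35, giving n₂ = 4 × 35 = 140.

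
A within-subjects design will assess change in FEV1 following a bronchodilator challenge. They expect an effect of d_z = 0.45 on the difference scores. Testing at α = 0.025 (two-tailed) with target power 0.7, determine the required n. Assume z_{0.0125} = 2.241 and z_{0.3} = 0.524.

n = 38 pairs

For a paired (one-sample on differences) test: n = ((z_{α/2} + z_β) / d)².
z_{α/2} + z_β = 2.241 + 0.524 = 2.765.
n = (2.765 / 0.45)² = 6.144² = 37.75.
Round up.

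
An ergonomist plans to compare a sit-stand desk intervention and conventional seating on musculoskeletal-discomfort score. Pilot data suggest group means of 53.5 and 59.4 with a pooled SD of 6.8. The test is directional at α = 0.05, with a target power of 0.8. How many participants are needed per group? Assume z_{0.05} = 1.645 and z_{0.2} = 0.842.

n = 17 per group

Cohen's d = |M₁ − M₂| / SD_pooled = |53.5 − 59.4| / 6.8 = 5.9 / 6.8 = 0.868.
For two independent groups with equal n: n = 2·((z_{α} + z_β) / d)².
z_{α} + z_β = 1.645 + 0.842 = 2.487.
n = 2 × (2.487 / 0.868)² = 2 × 2.865² = 2 × 8.21 = 16.4.
Round up to the next whole participant.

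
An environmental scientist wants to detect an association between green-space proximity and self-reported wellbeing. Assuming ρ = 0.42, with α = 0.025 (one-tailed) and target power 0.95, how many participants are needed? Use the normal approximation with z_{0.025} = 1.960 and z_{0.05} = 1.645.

n = 68

Fisher's z: C = ½·ln((1+r)/(1−r)) = ½·ln(2.4483) = 0.4477.
n = ((z_{α} + z_β)/C)² + 3.
(1.960 + 1.645) / 0.4477 = 3.605 / 0.4477 = 8.052.
n = 8.052² + 3 = 64.84 + 3 = 67.8.
Round up.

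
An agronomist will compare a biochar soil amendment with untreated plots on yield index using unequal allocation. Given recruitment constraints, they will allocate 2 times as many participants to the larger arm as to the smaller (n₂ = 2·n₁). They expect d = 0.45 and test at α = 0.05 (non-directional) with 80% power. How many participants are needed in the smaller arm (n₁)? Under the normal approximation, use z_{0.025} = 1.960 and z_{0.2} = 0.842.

With allocation ratio k = n₂/n₁ = 2, Var(x̄₁−x̄₂) = σ²(1/n₁ + 1/(k·n₁)) = σ²·(k+1)/(k·n₁).
So n₁ = (1 + 1/k)·((z_{α/2} + z_β)/d)² = 1.500 × (2.802/0.45)².
n₁ = 1.500 × 38.77 = 58.2.
Round up: n₁ = 59, giving n₂ = 2 × 59 = 118.

n₁ = 59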